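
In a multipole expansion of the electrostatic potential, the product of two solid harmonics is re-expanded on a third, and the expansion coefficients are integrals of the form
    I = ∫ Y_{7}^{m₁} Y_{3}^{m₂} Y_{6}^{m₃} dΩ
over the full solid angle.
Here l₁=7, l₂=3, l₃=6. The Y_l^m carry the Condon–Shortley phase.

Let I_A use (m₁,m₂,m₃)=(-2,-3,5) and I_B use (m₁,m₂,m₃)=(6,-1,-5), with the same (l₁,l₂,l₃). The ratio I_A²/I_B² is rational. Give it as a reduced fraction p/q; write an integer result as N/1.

375/143

Shared (l₁,l₂,l₃)=(7,3,6): N and (l;000)² cancel in I_A²/I_B².
A: Δ = 4!·10!·2!/17! = 1/2042040; Racah Σ t=0..0: t=0:+1/17418240 = 1/17418240; ⇒ 3j(7 3 6; -2 -3 5)² = 25/12376, sgn -1
B: Δ = 4!·10!·2!/17! = 1/2042040; Racah Σ t=0..1: t=0:+1/17418240 t=1:−1/21772800 = 1/87091200; ⇒ 3j(7 3 6; 6 -1 -5)² = 11/14280, sgn -1
I_A²/I_B² = (25/12376)/(11/14280) = 375/143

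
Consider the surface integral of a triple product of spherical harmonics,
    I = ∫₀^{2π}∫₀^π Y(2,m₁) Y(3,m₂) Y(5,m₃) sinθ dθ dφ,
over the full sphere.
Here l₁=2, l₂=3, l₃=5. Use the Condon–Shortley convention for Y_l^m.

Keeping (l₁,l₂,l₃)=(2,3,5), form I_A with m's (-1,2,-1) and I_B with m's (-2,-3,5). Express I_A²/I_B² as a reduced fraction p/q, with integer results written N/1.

Same 2,3,5: normalisation and zero-m 3j drop out of the ratio.
A: Δ: 0! 4! 6! / 11! → 1/2310; sum: t=0:+1/720 = 1/720; 3j²(2 3 5; -1 2 -1) = Δ·Π!·Σ² = 4/385  (sign +1)
B: Δ: 0! 4! 6! / 11! → 1/2310; sum: t=0:+1/17280 = 1/17280; 3j²(2 3 5; -2 -3 5) = Δ·Π!·Σ² = 1/11  (sign +1)
I_A²/I_B² = (4/385)/(1/11) = 4/35

4/35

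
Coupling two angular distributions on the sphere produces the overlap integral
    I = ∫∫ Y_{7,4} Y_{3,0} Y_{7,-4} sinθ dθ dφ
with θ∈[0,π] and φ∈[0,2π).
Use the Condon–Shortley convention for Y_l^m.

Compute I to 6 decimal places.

0.000000

Σlᵢ=17 odd — θ-integrand is odd under cosθ→−cosθ; I=0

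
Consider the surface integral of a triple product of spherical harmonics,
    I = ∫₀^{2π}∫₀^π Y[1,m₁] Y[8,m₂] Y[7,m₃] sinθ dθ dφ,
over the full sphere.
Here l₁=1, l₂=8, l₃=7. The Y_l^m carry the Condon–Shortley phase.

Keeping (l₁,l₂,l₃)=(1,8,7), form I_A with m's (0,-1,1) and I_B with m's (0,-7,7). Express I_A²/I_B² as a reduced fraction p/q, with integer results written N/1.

Same 1,8,7: normalisation and zero-m 3j drop out of the ratio.
A: Δ: 2! 0! 14! / 17! → 1/2040; sum: t=1:−1/29030400 = -1/29030400; 3j²(1 8 7; 0 -1 1) = Δ·Π!·Σ² = 21/680  (sign -1)
B: Δ: 2! 0! 14! / 17! → 1/2040; sum: t=1:−1/87178291200 = -1/87178291200; 3j²(1 8 7; 0 -7 7) = Δ·Π!·Σ² = 1/136  (sign -1)
I_A²/I_B² = (21/680)/(1/136) = 21/5

21/5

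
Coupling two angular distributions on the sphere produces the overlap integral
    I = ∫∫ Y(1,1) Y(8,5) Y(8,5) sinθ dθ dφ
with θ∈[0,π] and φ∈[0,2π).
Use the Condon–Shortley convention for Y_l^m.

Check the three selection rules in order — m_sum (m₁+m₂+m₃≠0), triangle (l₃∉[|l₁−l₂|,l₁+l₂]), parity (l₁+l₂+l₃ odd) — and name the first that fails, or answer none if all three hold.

m_sum

m₁+m₂+m₃ = 1 + 5 + 5 = 11  ✗
triangle: |1−8|=7 ≤ l₃=8 ≤ 1+8=9
parity: l₁+l₂+l₃ = 17 is odd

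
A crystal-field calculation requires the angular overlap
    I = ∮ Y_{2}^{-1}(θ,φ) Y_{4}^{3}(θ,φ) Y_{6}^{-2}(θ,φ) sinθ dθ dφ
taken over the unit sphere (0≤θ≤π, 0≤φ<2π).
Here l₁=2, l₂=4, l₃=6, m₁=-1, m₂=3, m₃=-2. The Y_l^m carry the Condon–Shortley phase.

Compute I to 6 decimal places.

0.089969

m-sum 0 ✓  L=12 even ✓  2≤6≤6 ✓
Π(2lᵢ+1) = 5×9×13 = 585
triangle coeff Δ(2,4,6) = 1/6435
Σ_t [0,0]: t=0:+1/2304 = 1/2304
(3j)²=5/143 [(2 4 6; 0 0 0)], sign=+1
Σ_t [0,0]: t=0:+1/30240 = 1/30240
(3j)²=32/6435 [(2 4 6; -1 3 -2)], sign=+1
⇒ 4πI² = 160/1573
I = (+1)√(160/1573/(4π)) = 0.08996855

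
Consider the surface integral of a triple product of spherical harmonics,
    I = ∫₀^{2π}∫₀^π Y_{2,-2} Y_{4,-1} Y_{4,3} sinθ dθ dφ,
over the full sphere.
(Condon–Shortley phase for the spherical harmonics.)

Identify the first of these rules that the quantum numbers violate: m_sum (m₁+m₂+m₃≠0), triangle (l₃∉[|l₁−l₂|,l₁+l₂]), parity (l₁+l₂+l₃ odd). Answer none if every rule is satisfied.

Σmᵢ = 0  ✓
l₃∈[|l₁−l₂|,l₁+l₂]=[2,6], have l₃=4  ✓
Σlᵢ = 10 ⇒ even  ✓

none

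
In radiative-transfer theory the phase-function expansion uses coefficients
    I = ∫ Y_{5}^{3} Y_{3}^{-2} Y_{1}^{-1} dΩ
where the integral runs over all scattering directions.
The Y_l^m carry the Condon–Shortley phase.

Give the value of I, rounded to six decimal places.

|5−3|≤1≤5+3 violated ⇒ I = 0

0.000000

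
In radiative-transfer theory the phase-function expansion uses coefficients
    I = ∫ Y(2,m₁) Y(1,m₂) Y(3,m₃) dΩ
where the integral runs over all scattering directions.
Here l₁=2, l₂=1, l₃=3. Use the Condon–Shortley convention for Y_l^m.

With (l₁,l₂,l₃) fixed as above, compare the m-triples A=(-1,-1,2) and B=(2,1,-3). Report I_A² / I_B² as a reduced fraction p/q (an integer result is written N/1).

2/3

Shared (l₁,l₂,l₃)=(2,1,3): N and (l;000)² cancel in I_A²/I_B².
A: Δ = 0!·4!·2!/7! = 1/105; Racah Σ t=0..0: t=0:+1/12 = 1/12; ⇒ 3j(2 1 3; -1 -1 2)² = 2/21, sgn -1
B: Δ = 0!·4!·2!/7! = 1/105; Racah Σ t=0..0: t=0:+1/48 = 1/48; ⇒ 3j(2 1 3; 2 1 -3)² = 1/7, sgn +1
I_A²/I_B² = (2/21)/(1/7) = 2/3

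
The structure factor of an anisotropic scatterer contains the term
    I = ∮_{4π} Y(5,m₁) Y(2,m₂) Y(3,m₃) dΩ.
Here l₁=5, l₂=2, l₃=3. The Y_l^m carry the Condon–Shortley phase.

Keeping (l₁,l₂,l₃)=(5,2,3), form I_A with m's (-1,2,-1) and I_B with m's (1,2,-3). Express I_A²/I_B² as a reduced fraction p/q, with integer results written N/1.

15/1

l's match ⇒ only the (l;m) 3-j factors differ between A and B.
A: triangle coeff Δ(5,2,3) = 1/2310; Σ_t [4,4]: t=4:+1/1152 = 1/1152; (3j)²=1/154 [(5 2 3; -1 2 -1)], sign=+1
B: triangle coeff Δ(5,2,3) = 1/2310; Σ_t [4,4]: t=4:+1/17280 = 1/17280; (3j)²=1/2310 [(5 2 3; 1 2 -3)], sign=+1
I_A²/I_B² = (1/154)/(1/2310) = 15/1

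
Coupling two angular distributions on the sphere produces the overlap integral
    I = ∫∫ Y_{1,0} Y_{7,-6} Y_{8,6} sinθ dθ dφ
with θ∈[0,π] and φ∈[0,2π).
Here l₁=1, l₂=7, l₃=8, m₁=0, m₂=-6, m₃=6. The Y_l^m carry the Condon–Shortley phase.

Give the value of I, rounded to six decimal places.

Checks pass: Σm=0; 16 even; l₃=8∈[6,8].
(2·1+1)(2·7+1)(2·8+1) = 765
Δ: 0! 2! 14! / 17! → 1/2040
sum: t=0:+1/25401600 = 1/25401600
3j²(1 7 8; 0 0 0) = Δ·Π!·Σ² = 8/255  (sign +1)
sum: t=0:+1/6227020800 = 1/6227020800
3j²(1 7 8; 0 -6 6) = Δ·Π!·Σ² = 7/510  (sign +1)
combine: 4πI² = 765·8/255·7/510 = 28/85
take √, sign +1: I = 0.16190663

0.161907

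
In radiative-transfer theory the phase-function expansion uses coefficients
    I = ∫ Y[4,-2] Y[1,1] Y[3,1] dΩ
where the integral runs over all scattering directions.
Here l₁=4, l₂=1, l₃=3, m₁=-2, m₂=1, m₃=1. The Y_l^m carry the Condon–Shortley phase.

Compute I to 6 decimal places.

m-sum 0 ✓  L=8 even ✓  3≤3≤5 ✓
Π(2lᵢ+1) = 9×3×7 = 189
triangle coeff Δ(4,1,3) = 1/252
Σ_t [1,1]: t=1:−1/36 = -1/36
(3j)²=4/63 [(4 1 3; 0 0 0)], sign=+1
Σ_t [2,2]: t=2:+1/96 = 1/96
(3j)²=5/84 [(4 1 3; -2 1 1)], sign=+1
⇒ 4πI² = 5/7
I = (+1)√(5/7/(4π)) = 0.23841361

0.238414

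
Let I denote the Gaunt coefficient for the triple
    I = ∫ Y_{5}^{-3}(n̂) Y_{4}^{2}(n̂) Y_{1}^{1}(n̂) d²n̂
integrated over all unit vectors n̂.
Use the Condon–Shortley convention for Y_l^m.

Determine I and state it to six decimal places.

Checks pass: Σm=0; 10 even; l₃=1∈[1,9].
(2·5+1)(2·4+1)(2·1+1) = 297
Δ: 8! 2! 0! / 11! → 1/495
sum: t=4:+1/576 = 1/576
3j²(5 4 1; 0 0 0) = Δ·Π!·Σ² = 5/99  (sign -1)
sum: t=6:+1/2880 = 1/2880
3j²(5 4 1; -3 2 1) = Δ·Π!·Σ² = 28/495  (sign +1)
combine: 4πI² = 297·5/99·28/495 = 28/33
take √, sign -1: I = -0.25984664

-0.259847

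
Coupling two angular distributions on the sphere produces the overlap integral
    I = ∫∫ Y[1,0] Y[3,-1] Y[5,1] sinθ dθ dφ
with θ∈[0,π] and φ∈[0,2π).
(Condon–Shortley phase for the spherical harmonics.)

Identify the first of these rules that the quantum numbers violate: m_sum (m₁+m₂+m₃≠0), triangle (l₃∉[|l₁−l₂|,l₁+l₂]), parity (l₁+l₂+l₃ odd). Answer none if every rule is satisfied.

triangle

azimuthal sum: 0 − 1 + 1 = 0  ✓
2 ≤ 5 ≤ 4 (triangle on l)  ✗
L = 1 + 3 + 5 = 9 (odd)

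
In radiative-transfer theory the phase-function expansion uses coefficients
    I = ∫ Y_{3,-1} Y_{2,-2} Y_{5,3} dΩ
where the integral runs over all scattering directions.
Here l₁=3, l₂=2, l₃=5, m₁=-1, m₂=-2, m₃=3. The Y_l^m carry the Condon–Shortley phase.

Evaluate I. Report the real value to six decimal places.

Rules hold: Σm=0, L=10 even, 1≤5≤5.
N = 7·5·11 = 385
Δ = 0!·6!·4!/11! = 1/2310
Racah Σ t=0..0: t=0:+1/144 = 1/144
⇒ 3j(3 2 5; 0 0 0)² = 10/231, sgn -1
Racah Σ t=0..0: t=0:+1/1152 = 1/1152
⇒ 3j(3 2 5; -1 -2 3)² = 1/33, sgn +1
4πI² = N·(3j₀)²·(3jₘ)² = 50/99
I = -1·√(0.505051/4π) = -0.20047604

-0.200476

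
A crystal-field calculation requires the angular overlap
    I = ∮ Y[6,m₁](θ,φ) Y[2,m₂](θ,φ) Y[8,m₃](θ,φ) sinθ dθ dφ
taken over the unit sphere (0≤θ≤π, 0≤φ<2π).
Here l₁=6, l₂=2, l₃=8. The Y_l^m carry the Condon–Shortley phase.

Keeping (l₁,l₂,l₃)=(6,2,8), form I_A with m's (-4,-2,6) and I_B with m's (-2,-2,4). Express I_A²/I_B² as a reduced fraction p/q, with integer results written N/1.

91/45

l's match ⇒ only the (l;m) 3-j factors differ between A and B.
A: triangle coeff Δ(6,2,8) = 1/30940; Σ_t [0,0]: t=0:+1/174182400 = 1/174182400; (3j)²=11/340 [(6 2 8; -4 -2 6)], sign=+1
B: triangle coeff Δ(6,2,8) = 1/30940; Σ_t [0,0]: t=0:+1/23224320 = 1/23224320; (3j)²=99/6188 [(6 2 8; -2 -2 4)], sign=+1
I_A²/I_B² = (11/340)/(99/6188) = 91/45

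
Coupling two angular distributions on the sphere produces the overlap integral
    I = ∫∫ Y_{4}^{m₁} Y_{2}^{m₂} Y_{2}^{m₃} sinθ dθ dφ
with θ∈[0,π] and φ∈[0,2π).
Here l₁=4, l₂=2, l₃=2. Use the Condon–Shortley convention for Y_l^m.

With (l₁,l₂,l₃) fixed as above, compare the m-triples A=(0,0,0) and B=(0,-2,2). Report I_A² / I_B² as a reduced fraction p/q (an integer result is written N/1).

Same 4,2,2: normalisation and zero-m 3j drop out of the ratio.
A: Δ: 4! 4! 0! / 9! → 1/630; sum: t=2:+1/16 = 1/16; 3j²(4 2 2; 0 0 0) = Δ·Π!·Σ² = 2/35  (sign +1)
B: Δ: 4! 4! 0! / 9! → 1/630; sum: t=0:+1/576 = 1/576; 3j²(4 2 2; 0 -2 2) = Δ·Π!·Σ² = 1/630  (sign +1)
I_A²/I_B² = (2/35)/(1/630) = 36/1

36/1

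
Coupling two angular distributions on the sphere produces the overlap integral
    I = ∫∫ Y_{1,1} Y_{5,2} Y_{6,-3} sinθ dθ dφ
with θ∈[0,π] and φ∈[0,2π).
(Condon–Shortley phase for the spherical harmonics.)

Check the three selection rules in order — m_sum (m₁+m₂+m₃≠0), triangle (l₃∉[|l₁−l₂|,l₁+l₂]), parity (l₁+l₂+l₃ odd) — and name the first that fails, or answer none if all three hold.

none

m₁+m₂+m₃ = 1 + 2 − 3 = 0  ✓
triangle: |1−5|=4 ≤ l₃=6 ≤ 1+5=6  ✓
parity: l₁+l₂+l₃ = 12 is even  ✓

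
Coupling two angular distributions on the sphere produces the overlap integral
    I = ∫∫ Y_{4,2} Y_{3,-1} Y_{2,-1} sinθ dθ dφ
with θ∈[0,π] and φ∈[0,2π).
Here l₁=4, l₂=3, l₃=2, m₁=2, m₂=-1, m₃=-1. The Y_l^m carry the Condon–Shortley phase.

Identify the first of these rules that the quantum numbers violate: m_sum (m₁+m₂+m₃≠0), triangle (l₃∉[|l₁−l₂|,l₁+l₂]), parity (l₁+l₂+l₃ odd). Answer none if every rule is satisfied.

azimuthal sum: 2 − 1 − 1 = 0  ✓
1 ≤ 2 ≤ 7 (triangle on l)  ✓
L = 4 + 3 + 2 = 9 (odd)  ✗

parity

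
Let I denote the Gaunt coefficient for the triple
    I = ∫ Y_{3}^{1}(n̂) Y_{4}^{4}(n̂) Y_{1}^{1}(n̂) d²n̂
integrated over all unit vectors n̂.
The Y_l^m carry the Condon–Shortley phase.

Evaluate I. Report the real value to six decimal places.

Σmᵢ = 6 ≠ 0, so the φ-integral vanishes; I = 0

0.000000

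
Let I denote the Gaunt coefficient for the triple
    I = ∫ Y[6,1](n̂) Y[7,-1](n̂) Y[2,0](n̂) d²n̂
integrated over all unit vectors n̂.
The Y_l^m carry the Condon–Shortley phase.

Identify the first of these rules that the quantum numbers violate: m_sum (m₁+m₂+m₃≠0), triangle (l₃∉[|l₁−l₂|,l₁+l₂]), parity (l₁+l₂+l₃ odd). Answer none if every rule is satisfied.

parity

m₁+m₂+m₃ = 1 − 1 + 0 = 0  ✓
triangle: |6−7|=1 ≤ l₃=2 ≤ 6+7=13  ✓
parity: l₁+l₂+l₃ = 15 is odd  ✗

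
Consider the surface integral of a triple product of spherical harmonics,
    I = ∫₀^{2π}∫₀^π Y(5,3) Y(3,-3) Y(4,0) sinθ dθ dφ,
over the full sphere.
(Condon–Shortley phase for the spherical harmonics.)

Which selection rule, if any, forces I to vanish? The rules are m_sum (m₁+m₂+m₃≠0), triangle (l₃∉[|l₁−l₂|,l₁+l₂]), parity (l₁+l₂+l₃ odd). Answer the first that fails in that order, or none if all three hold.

m₁+m₂+m₃ = 3 − 3 + 0 = 0  ✓
triangle: |5−3|=2 ≤ l₃=4 ≤ 5+3=8  ✓
parity: l₁+l₂+l₃ = 12 is even  ✓

none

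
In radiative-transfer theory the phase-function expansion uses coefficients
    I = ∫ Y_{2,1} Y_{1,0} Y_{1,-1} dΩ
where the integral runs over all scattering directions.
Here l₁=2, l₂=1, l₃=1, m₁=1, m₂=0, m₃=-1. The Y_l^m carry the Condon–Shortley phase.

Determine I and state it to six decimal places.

Checks pass: Σm=0; 4 even; l₃=1∈[1,3].
(2·2+1)(2·1+1)(2·1+1) = 45
Δ: 2! 2! 0! / 5! → 1/30
sum: t=1:−1/1 = -1/1
3j²(2 1 1; 0 0 0) = Δ·Π!·Σ² = 2/15  (sign +1)
sum: t=1:−1/2 = -1/2
3j²(2 1 1; 1 0 -1) = Δ·Π!·Σ² = 1/10  (sign -1)
combine: 4πI² = 45·2/15·1/10 = 3/5
take √, sign -1: I = -0.21850969

-0.218510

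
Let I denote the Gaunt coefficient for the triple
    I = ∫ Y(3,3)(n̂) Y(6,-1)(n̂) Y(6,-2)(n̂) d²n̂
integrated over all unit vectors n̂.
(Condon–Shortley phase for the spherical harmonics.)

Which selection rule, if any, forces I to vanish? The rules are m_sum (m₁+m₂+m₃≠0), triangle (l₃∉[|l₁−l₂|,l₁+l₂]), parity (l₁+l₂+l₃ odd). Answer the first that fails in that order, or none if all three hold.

m₁+m₂+m₃ = 3 − 1 − 2 = 0  ✓
triangle: |3−6|=3 ≤ l₃=6 ≤ 3+6=9  ✓
parity: l₁+l₂+l₃ = 15 is odd  ✗

parity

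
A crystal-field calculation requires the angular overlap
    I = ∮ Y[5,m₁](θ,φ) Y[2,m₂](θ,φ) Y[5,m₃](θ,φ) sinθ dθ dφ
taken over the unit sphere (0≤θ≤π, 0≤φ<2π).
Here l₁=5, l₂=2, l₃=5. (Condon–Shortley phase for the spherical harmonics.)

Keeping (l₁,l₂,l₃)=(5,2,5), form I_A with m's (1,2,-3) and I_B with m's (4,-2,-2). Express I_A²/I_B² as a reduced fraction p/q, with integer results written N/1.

14/9

l's match ⇒ only the (l;m) 3-j factors differ between A and B.
A: triangle coeff Δ(5,2,5) = 1/38610; Σ_t [2,2]: t=2:+1/5760 = 1/5760; (3j)²=56/2145 [(5 2 5; 1 2 -3)], sign=+1
B: triangle coeff Δ(5,2,5) = 1/38610; Σ_t [0,0]: t=0:+1/20160 = 1/20160; (3j)²=12/715 [(5 2 5; 4 -2 -2)], sign=-1
I_A²/I_B² = (56/2145)/(12/715) = 14/9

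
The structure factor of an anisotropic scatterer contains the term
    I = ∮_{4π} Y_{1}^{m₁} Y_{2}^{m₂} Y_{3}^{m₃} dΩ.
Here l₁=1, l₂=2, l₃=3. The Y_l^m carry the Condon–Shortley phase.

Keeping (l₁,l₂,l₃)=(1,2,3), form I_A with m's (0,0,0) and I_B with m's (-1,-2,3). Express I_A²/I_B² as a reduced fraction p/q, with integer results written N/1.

3/5

l's match ⇒ only the (l;m) 3-j factors differ between A and B.
A: triangle coeff Δ(1,2,3) = 1/105; Σ_t [0,0]: t=0:+1/4 = 1/4; (3j)²=3/35 [(1 2 3; 0 0 0)], sign=-1
B: triangle coeff Δ(1,2,3) = 1/105; Σ_t [0,0]: t=0:+1/48 = 1/48; (3j)²=1/7 [(1 2 3; -1 -2 3)], sign=+1
I_A²/I_B² = (3/35)/(1/7) = 3/5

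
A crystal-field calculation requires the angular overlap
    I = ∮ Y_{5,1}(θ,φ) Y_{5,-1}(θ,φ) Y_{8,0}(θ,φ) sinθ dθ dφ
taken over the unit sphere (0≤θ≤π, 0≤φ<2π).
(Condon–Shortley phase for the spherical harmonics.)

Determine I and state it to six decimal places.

0.027146

Checks pass: Σm=0; 18 even; l₃=8∈[0,10].
(2·5+1)(2·5+1)(2·8+1) = 2057
Δ: 2! 8! 8! / 19! → 1/37413090
sum: t=0:+1/1036800 t=1:−1/331776 t=2:+1/1036800 = -1/921600
3j²(5 5 8; 0 0 0) = Δ·Π!·Σ² = 490/46189  (sign -1)
sum: t=0:+1/663552 t=1:−1/518400 t=2:+1/4147200 = -1/5529600
3j²(5 5 8; 1 -1 0) = Δ·Π!·Σ² = 98/230945  (sign -1)
combine: 4πI² = 2057·490/46189·98/230945 = 9604/1037153
take √, sign +1: I = 0.02714562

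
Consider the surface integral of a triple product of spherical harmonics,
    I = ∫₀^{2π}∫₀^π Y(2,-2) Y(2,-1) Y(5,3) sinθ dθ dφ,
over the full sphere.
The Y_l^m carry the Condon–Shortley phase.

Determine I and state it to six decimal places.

0.000000

|2−2|≤5≤2+2 violated ⇒ I = 0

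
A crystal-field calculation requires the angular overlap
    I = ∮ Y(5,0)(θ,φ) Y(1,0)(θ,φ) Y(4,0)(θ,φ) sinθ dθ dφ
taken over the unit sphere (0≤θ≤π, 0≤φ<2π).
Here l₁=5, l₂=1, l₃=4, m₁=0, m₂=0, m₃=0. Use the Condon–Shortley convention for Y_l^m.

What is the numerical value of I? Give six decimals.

0.245532

m-sum 0 ✓  L=10 even ✓  4≤4≤6 ✓
Π(2lᵢ+1) = 11×3×9 = 297
triangle coeff Δ(5,1,4) = 1/495
Σ_t [1,1]: t=1:−1/576 = -1/576
(3j)²=5/99 [(5 1 4; 0 0 0)], sign=-1
(m-triple is (0,0,0) — same symbol as above.)
⇒ 4πI² = 25/33
I = (+1)√(25/33/(4π)) = 0.24553200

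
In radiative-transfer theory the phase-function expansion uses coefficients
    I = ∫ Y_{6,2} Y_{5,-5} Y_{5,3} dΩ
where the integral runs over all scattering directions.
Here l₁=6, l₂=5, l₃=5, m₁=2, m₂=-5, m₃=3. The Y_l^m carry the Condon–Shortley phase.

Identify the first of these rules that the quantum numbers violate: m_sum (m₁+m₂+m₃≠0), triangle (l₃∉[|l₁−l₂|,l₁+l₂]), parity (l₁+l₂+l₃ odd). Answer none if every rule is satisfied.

none

Σmᵢ = 0  ✓
l₃∈[|l₁−l₂|,l₁+l₂]=[1,11], have l₃=5  ✓
Σlᵢ = 16 ⇒ even  ✓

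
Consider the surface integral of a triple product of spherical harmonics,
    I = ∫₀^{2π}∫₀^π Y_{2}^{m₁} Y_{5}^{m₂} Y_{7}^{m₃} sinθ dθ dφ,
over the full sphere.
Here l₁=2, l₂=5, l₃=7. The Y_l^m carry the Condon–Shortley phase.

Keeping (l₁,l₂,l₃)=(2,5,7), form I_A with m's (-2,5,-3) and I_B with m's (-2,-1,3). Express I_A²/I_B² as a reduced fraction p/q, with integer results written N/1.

1/210

Same 2,5,7: normalisation and zero-m 3j drop out of the ratio.
A: Δ: 0! 4! 10! / 15! → 1/15015; sum: t=0:+1/87091200 = 1/87091200; 3j²(2 5 7; -2 5 -3) = Δ·Π!·Σ² = 1/15015  (sign +1)
B: Δ: 0! 4! 10! / 15! → 1/15015; sum: t=0:+1/414720 = 1/414720; 3j²(2 5 7; -2 -1 3) = Δ·Π!·Σ² = 2/143  (sign +1)
I_A²/I_B² = (1/15015)/(2/143) = 1/210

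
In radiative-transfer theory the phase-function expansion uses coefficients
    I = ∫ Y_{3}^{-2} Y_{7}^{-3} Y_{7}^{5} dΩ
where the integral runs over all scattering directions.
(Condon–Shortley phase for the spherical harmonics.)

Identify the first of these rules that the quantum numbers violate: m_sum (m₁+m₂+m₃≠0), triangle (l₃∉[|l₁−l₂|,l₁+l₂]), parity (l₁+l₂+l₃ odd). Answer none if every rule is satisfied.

azimuthal sum: -2 − 3 + 5 = 0  ✓
4 ≤ 7 ≤ 10 (triangle on l)  ✓
L = 3 + 7 + 7 = 17 (odd)  ✗

parity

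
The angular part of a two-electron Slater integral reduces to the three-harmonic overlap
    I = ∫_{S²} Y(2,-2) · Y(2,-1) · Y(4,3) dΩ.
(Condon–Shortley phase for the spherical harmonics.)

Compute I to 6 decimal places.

m-sum 0 ✓  L=8 even ✓  0≤4≤4 ✓
Π(2lᵢ+1) = 5×5×9 = 225
triangle coeff Δ(2,2,4) = 1/630
Σ_t [0,0]: t=0:+1/16 = 1/16
(3j)²=2/35 [(2 2 4; 0 0 0)], sign=+1
Σ_t [0,0]: t=0:+1/144 = 1/144
(3j)²=1/18 [(2 2 4; -2 -1 3)], sign=-1
⇒ 4πI² = 5/7
I = (-1)√(5/7/(4π)) = -0.23841361

-0.238414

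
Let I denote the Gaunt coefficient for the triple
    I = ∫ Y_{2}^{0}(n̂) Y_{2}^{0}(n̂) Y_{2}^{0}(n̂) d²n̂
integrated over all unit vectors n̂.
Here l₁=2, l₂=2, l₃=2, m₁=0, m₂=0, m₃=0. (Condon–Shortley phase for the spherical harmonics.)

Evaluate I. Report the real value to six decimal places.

Checks pass: Σm=0; 6 even; l₃=2∈[0,4].
(2·2+1)(2·2+1)(2·2+1) = 125
Δ: 2! 2! 2! / 7! → 1/630
sum: t=0:+1/8 t=1:−1/1 t=2:+1/8 = -3/4
3j²(2 2 2; 0 0 0) = Δ·Π!·Σ² = 2/35  (sign -1)
(m-triple is (0,0,0) — same symbol as above.)
combine: 4πI² = 125·2/35·2/35 = 20/49
take √, sign +1: I = 0.18022375

0.180224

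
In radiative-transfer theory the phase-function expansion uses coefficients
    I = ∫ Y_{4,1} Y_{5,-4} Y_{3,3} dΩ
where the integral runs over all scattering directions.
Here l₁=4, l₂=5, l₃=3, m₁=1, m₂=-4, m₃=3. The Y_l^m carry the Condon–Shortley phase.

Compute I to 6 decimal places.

-0.186208

Rules hold: Σm=0, L=12 even, 1≤3≤9.
N = 9·11·7 = 693
Δ = 6!·2!·4!/13! = 1/180180
Racah Σ t=2..4: t=2:+1/576 t=3:−1/144 t=4:+1/576 = -1/288
⇒ 3j(4 5 3; 0 0 0)² = 20/1001, sgn +1
Racah Σ t=1..1: t=1:−1/5760 = -1/5760
⇒ 3j(4 5 3; 1 -4 3)² = 9/286, sgn -1
4πI² = N·(3j₀)²·(3jₘ)² = 810/1859
I = -1·√(0.435718/4π) = -0.18620781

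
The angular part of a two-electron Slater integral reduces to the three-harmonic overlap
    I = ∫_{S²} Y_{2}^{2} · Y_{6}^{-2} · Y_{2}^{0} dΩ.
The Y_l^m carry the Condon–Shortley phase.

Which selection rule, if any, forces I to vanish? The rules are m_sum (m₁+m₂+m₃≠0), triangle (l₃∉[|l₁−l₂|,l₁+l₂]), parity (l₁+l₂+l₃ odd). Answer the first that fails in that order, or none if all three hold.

Σmᵢ = 0  ✓
l₃∈[|l₁−l₂|,l₁+l₂]=[4,8], have l₃=2  ✗
Σlᵢ = 10 ⇒ even

triangle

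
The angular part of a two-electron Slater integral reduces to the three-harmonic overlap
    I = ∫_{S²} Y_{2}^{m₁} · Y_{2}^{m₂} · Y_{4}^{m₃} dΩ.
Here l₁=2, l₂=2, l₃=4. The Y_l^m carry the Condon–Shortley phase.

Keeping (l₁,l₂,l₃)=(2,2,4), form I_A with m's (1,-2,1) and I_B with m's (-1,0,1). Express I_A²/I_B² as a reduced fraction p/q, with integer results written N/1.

1/6

Shared (l₁,l₂,l₃)=(2,2,4): N and (l;000)² cancel in I_A²/I_B².
A: Δ = 0!·4!·4!/9! = 1/630; Racah Σ t=0..0: t=0:+1/144 = 1/144; ⇒ 3j(2 2 4; 1 -2 1)² = 1/126, sgn -1
B: Δ = 0!·4!·4!/9! = 1/630; Racah Σ t=0..0: t=0:+1/24 = 1/24; ⇒ 3j(2 2 4; -1 0 1)² = 1/21, sgn -1
I_A²/I_B² = (1/126)/(1/21) = 1/6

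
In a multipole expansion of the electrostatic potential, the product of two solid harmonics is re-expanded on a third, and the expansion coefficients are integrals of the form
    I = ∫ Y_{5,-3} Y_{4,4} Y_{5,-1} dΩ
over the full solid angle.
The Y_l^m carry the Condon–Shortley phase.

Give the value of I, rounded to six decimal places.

-0.168084

Checks pass: Σm=0; 14 even; l₃=5∈[1,9].
(2·5+1)(2·4+1)(2·5+1) = 1089
Δ: 4! 6! 4! / 15! → 1/3153150
sum: t=0:+1/69120 t=1:−1/1728 t=2:+1/576 t=3:−1/1728 t=4:+1/69120 = 7/11520
3j²(5 4 5; 0 0 0) = Δ·Π!·Σ² = 2/143  (sign -1)
sum: t=4:+1/27648 = 1/27648
3j²(5 4 5; -3 4 -1) = Δ·Π!·Σ² = 10/429  (sign +1)
combine: 4πI² = 1089·2/143·10/429 = 60/169
take √, sign -1: I = -0.16808437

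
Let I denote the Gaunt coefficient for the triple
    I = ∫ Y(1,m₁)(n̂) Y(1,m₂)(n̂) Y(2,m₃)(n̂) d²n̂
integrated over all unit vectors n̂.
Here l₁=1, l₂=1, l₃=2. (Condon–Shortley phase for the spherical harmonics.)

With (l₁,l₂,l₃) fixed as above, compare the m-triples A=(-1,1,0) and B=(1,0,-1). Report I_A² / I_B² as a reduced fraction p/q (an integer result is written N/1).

l's match ⇒ only the (l;m) 3-j factors differ between A and B.
A: triangle coeff Δ(1,1,2) = 1/30; Σ_t [0,0]: t=0:+1/4 = 1/4; (3j)²=1/30 [(1 1 2; -1 1 0)], sign=+1
B: triangle coeff Δ(1,1,2) = 1/30; Σ_t [0,0]: t=0:+1/2 = 1/2; (3j)²=1/10 [(1 1 2; 1 0 -1)], sign=-1
I_A²/I_B² = (1/30)/(1/10) = 1/3

1/3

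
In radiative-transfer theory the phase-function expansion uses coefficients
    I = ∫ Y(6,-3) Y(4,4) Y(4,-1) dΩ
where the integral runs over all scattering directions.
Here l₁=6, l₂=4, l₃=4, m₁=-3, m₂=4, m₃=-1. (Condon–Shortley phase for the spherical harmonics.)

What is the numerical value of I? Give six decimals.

0.155830

Rules hold: Σm=0, L=14 even, 2≤4≤10.
N = 13·9·9 = 1053
Δ = 6!·6!·2!/15! = 1/1261260
Racah Σ t=2..4: t=2:+1/4608 t=3:−1/1296 t=4:+1/4608 = -7/20736
⇒ 3j(6 4 4; 0 0 0)² = 20/1287, sgn -1
Racah Σ t=6..6: t=6:+1/51840 = 1/51840
⇒ 3j(6 4 4; -3 4 -1)² = 8/429, sgn -1
4πI² = N·(3j₀)²·(3jₘ)² = 480/1573
I = +1·√(0.305149/4π) = 0.15583009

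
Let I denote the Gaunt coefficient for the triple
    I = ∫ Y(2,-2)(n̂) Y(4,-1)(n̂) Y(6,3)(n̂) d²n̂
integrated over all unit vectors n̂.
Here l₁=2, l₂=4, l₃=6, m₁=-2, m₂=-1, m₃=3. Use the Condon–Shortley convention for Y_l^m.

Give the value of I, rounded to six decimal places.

-0.178526

Checks pass: Σm=0; 12 even; l₃=6∈[2,6].
(2·2+1)(2·4+1)(2·6+1) = 585
Δ: 0! 4! 8! / 13! → 1/6435
sum: t=0:+1/2304 = 1/2304
3j²(2 4 6; 0 0 0) = Δ·Π!·Σ² = 5/143  (sign +1)
sum: t=0:+1/17280 = 1/17280
3j²(2 4 6; -2 -1 3) = Δ·Π!·Σ² = 14/715  (sign -1)
combine: 4πI² = 585·5/143·14/715 = 630/1573
take √, sign -1: I = -0.17852580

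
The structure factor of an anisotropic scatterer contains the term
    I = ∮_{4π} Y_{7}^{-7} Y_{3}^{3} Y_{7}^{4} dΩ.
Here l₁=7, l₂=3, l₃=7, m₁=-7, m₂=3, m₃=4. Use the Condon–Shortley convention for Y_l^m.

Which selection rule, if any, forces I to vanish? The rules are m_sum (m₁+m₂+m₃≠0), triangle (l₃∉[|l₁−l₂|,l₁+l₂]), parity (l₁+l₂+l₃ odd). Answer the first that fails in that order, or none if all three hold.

azimuthal sum: -7 + 3 + 4 = 0  ✓
4 ≤ 7 ≤ 10 (triangle on l)  ✓
L = 7 + 3 + 7 = 17 (odd)  ✗

parity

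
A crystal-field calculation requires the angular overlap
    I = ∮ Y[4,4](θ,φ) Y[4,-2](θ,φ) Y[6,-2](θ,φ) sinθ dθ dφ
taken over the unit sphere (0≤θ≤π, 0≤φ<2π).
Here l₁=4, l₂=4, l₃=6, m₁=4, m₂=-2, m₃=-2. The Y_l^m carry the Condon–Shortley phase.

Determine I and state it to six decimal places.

-0.110189

Rules hold: Σm=0, L=14 even, 0≤6≤8.
N = 9·9·13 = 1053
Δ = 2!·6!·6!/15! = 1/1261260
Racah Σ t=0..2: t=0:+1/4608 t=1:−1/1296 t=2:+1/4608 = -7/20736
⇒ 3j(4 4 6; 0 0 0)² = 20/1287, sgn -1
Racah Σ t=0..0: t=0:+1/69120 = 1/69120
⇒ 3j(4 4 6; 4 -2 -2)² = 4/429, sgn +1
4πI² = N·(3j₀)²·(3jₘ)² = 240/1573
I = -1·√(0.152575/4π) = -0.11018851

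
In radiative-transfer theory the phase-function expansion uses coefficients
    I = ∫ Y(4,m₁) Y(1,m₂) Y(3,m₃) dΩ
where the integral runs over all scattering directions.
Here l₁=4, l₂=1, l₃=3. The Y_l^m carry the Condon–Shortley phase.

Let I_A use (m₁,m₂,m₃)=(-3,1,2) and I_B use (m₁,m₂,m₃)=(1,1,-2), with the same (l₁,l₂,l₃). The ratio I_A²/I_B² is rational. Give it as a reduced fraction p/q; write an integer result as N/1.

l's match ⇒ only the (l;m) 3-j factors differ between A and B.
A: triangle coeff Δ(4,1,3) = 1/252; Σ_t [2,2]: t=2:+1/240 = 1/240; (3j)²=1/12 [(4 1 3; -3 1 2)], sign=-1
B: triangle coeff Δ(4,1,3) = 1/252; Σ_t [2,2]: t=2:+1/240 = 1/240; (3j)²=1/84 [(4 1 3; 1 1 -2)], sign=-1
I_A²/I_B² = (1/12)/(1/84) = 7/1

7/1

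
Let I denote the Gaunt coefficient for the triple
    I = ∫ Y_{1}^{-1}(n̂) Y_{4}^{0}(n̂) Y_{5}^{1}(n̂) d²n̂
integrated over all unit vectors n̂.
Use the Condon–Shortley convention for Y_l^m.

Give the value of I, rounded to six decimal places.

m-sum 0 ✓  L=10 even ✓  3≤5≤5 ✓
Π(2lᵢ+1) = 3×9×11 = 297
triangle coeff Δ(1,4,5) = 1/495
Σ_t [0,0]: t=0:+1/576 = 1/576
(3j)²=5/99 [(1 4 5; 0 0 0)], sign=-1
Σ_t [0,0]: t=0:+1/1152 = 1/1152
(3j)²=1/33 [(1 4 5; -1 0 1)], sign=+1
⇒ 4πI² = 5/11
I = (-1)√(5/11/(4π)) = -0.19018827

-0.190188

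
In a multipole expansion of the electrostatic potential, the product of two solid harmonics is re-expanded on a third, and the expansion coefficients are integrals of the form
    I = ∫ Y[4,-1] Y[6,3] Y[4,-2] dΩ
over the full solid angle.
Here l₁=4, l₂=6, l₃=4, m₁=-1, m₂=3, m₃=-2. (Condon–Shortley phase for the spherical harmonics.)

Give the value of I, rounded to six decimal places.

Rules hold: Σm=0, L=14 even, 2≤4≤10.
N = 9·13·9 = 1053
Δ = 6!·2!·6!/15! = 1/1261260
Racah Σ t=2..4: t=2:+1/4608 t=3:−1/1296 t=4:+1/4608 = -7/20736
⇒ 3j(4 6 4; 0 0 0)² = 20/1287, sgn -1
Racah Σ t=3..5: t=3:−1/51840 t=4:+1/5760 t=5:−1/11520 = 7/103680
⇒ 3j(4 6 4; -1 3 -2)² = 7/858, sgn +1
4πI² = N·(3j₀)²·(3jₘ)² = 210/1573
I = -1·√(0.133503/4π) = -0.10307192

-0.103072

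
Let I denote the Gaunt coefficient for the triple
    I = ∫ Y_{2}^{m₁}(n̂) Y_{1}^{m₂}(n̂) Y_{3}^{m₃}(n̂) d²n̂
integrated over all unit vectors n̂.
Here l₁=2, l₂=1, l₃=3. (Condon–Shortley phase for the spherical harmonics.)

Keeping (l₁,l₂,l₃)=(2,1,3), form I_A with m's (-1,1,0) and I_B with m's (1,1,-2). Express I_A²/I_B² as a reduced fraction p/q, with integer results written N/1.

l's match ⇒ only the (l;m) 3-j factors differ between A and B.
A: triangle coeff Δ(2,1,3) = 1/105; Σ_t [0,0]: t=0:+1/12 = 1/12; (3j)²=1/35 [(2 1 3; -1 1 0)], sign=-1
B: triangle coeff Δ(2,1,3) = 1/105; Σ_t [0,0]: t=0:+1/12 = 1/12; (3j)²=2/21 [(2 1 3; 1 1 -2)], sign=-1
I_A²/I_B² = (1/35)/(2/21) = 3/10

3/10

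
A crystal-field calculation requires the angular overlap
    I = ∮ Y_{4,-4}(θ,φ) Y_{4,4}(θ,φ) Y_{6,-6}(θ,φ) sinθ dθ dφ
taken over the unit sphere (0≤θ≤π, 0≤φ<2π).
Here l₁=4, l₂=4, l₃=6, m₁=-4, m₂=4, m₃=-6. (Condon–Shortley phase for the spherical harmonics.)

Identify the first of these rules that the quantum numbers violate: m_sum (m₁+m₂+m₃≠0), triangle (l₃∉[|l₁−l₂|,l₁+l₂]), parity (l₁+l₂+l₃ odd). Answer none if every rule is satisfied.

m_sum

m₁+m₂+m₃ = -4 + 4 − 6 = -6  ✗
triangle: |4−4|=0 ≤ l₃=6 ≤ 4+4=8
parity: l₁+l₂+l₃ = 14 is even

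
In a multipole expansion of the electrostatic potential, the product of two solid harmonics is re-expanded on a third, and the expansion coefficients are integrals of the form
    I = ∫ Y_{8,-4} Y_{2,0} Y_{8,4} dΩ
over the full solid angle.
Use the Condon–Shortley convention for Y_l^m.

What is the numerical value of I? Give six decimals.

m-sum 0 ✓  L=18 even ✓  6≤8≤10 ✓
Π(2lᵢ+1) = 17×5×17 = 1445
triangle coeff Δ(8,2,8) = 1/348840
Σ_t [0,2]: t=0:+1/116121600 t=1:−1/25401600 t=2:+1/116121600 = -1/45158400
(3j)²=24/1615 [(8 2 8; 0 0 0)], sign=-1
Σ_t [0,2]: t=0:+1/3832012800 t=1:−1/239500800 t=2:+1/348364800 = -1/958003200
(3j)²=8/4845 [(8 2 8; -4 0 4)], sign=-1
⇒ 4πI² = 64/1805
I = (+1)√(64/1805/(4π)) = 0.05311858

0.053119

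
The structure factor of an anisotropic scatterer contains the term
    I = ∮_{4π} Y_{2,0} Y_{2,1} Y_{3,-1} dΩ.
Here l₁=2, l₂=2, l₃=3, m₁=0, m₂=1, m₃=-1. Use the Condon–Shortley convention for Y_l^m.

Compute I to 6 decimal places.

l₁+l₂+l₃=7 is odd: 3j(l;000)=0 ⇒ I=0

0.000000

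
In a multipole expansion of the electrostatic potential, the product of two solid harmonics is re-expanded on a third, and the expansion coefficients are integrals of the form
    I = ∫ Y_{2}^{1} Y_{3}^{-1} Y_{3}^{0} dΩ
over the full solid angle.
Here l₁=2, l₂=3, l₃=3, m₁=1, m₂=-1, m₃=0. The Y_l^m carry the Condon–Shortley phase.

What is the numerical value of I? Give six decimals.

Rules hold: Σm=0, L=8 even, 1≤3≤5.
N = 5·7·7 = 245
Δ = 2!·2!·4!/9! = 1/3780
Racah Σ t=0..2: t=0:+1/24 t=1:−1/4 t=2:+1/24 = -1/6
⇒ 3j(2 3 3; 0 0 0)² = 4/105, sgn +1
Racah Σ t=0..1: t=0:+1/8 t=1:−1/12 = 1/24
⇒ 3j(2 3 3; 1 -1 0)² = 1/210, sgn -1
4πI² = N·(3j₀)²·(3jₘ)² = 2/45
I = -1·√(0.0444444/4π) = -0.05947080

-0.059471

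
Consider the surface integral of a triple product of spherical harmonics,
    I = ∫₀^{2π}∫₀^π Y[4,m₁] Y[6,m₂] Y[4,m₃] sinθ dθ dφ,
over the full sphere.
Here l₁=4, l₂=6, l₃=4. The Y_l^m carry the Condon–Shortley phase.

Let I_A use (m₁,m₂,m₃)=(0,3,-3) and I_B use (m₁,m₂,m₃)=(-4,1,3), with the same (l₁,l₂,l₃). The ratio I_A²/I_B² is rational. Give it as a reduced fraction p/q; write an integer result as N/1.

25/7

Shared (l₁,l₂,l₃)=(4,6,4): N and (l;000)² cancel in I_A²/I_B².
A: Δ = 6!·2!·6!/15! = 1/1261260; Racah Σ t=3..4: t=3:−1/25920 t=4:+1/11520 = 1/20736; ⇒ 3j(4 6 4; 0 3 -3)² = 5/429, sgn -1
B: Δ = 6!·2!·6!/15! = 1/1261260; Racah Σ t=6..6: t=6:+1/172800 = 1/172800; ⇒ 3j(4 6 4; -4 1 3)² = 7/2145, sgn -1
I_A²/I_B² = (5/429)/(7/2145) = 25/7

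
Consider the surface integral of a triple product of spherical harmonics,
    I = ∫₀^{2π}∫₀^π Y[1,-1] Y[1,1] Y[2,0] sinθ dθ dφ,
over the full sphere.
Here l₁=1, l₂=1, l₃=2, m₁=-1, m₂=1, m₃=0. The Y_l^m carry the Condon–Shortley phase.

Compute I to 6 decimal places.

m-sum 0 ✓  L=4 even ✓  0≤2≤2 ✓
Π(2lᵢ+1) = 3×3×5 = 45
triangle coeff Δ(1,1,2) = 1/30
Σ_t [0,0]: t=0:+1/1 = 1/1
(3j)²=2/15 [(1 1 2; 0 0 0)], sign=+1
Σ_t [0,0]: t=0:+1/4 = 1/4
(3j)²=1/30 [(1 1 2; -1 1 0)], sign=+1
⇒ 4πI² = 1/5
I = (+1)√(1/5/(4π)) = 0.12615663

0.126157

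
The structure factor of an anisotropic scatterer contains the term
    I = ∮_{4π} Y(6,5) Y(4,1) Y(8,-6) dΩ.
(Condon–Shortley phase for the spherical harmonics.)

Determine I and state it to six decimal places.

Checks pass: Σm=0; 18 even; l₃=8∈[2,10].
(2·6+1)(2·4+1)(2·8+1) = 1989
Δ: 2! 10! 6! / 19! → 1/23279256
sum: t=0:+1/1658880 t=1:−1/518400 t=2:+1/1658880 = -1/1382400
3j²(6 4 8; 0 0 0) = Δ·Π!·Σ² = 504/46189  (sign -1)
sum: t=0:+1/87091200 t=1:−1/174182400 = 1/174182400
3j²(6 4 8; 5 1 -6) = Δ·Π!·Σ² = 55/7752  (sign +1)
combine: 4πI² = 1989·504/46189·55/7752 = 945/6137
take √, sign -1: I = -0.11069625

-0.110696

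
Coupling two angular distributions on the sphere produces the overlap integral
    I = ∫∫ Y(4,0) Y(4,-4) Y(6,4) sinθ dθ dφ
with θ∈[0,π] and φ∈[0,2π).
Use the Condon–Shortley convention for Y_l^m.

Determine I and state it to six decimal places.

m-sum 0 ✓  L=14 even ✓  0≤6≤8 ✓
Π(2lᵢ+1) = 9×9×13 = 1053
triangle coeff Δ(4,4,6) = 1/1261260
Σ_t [0,2]: t=0:+1/4608 t=1:−1/1296 t=2:+1/4608 = -7/20736
(3j)²=20/1287 [(4 4 6; 0 0 0)], sign=-1
Σ_t [0,0]: t=0:+1/69120 = 1/69120
(3j)²=4/143 [(4 4 6; 0 -4 4)], sign=+1
⇒ 4πI² = 720/1573
I = (-1)√(720/1573/(4π)) = -0.19085211

-0.190852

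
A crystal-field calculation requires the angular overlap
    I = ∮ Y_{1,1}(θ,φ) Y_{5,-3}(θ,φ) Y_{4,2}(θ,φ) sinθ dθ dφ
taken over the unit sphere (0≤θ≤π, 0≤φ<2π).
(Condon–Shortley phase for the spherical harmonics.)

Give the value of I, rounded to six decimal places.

Checks pass: Σm=0; 10 even; l₃=4∈[4,6].
(2·1+1)(2·5+1)(2·4+1) = 297
Δ: 2! 0! 8! / 11! → 1/495
sum: t=1:−1/576 = -1/576
3j²(1 5 4; 0 0 0) = Δ·Π!·Σ² = 5/99  (sign -1)
sum: t=0:+1/2880 = 1/2880
3j²(1 5 4; 1 -3 2) = Δ·Π!·Σ² = 28/495  (sign +1)
combine: 4πI² = 297·5/99·28/495 = 28/33
take √, sign -1: I = -0.25984664

-0.259847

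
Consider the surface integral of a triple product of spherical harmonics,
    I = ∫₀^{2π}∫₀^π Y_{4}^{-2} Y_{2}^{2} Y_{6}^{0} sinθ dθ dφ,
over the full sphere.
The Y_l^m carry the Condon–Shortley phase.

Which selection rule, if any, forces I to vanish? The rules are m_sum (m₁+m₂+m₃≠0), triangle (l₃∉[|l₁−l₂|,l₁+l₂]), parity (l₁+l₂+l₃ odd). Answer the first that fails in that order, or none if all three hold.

none

m₁+m₂+m₃ = -2 + 2 + 0 = 0  ✓
triangle: |4−2|=2 ≤ l₃=6 ≤ 4+2=6  ✓
parity: l₁+l₂+l₃ = 12 is even  ✓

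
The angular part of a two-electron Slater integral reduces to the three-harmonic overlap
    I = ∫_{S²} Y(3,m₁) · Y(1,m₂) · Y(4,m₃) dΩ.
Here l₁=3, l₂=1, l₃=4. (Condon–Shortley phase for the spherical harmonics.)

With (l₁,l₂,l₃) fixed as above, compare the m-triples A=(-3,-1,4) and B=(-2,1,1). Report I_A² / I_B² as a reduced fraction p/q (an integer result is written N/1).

28/3

Shared (l₁,l₂,l₃)=(3,1,4): N and (l;000)² cancel in I_A²/I_B².
A: Δ = 0!·6!·2!/9! = 1/252; Racah Σ t=0..0: t=0:+1/1440 = 1/1440; ⇒ 3j(3 1 4; -3 -1 4)² = 1/9, sgn +1
B: Δ = 0!·6!·2!/9! = 1/252; Racah Σ t=0..0: t=0:+1/240 = 1/240; ⇒ 3j(3 1 4; -2 1 1)² = 1/84, sgn -1
I_A²/I_B² = (1/9)/(1/84) = 28/3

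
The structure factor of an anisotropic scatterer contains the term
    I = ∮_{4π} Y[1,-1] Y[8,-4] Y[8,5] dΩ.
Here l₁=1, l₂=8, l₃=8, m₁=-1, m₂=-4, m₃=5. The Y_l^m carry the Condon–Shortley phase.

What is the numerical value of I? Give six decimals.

l₁+l₂+l₃=17 is odd: 3j(l;000)=0 ⇒ I=0

0.000000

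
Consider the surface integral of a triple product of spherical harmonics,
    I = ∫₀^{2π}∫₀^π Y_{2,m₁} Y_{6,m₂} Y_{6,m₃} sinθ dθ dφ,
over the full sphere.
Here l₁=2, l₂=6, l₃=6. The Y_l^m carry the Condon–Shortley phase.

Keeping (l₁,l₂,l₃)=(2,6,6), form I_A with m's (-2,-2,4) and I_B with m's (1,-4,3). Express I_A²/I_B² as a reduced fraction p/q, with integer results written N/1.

36/49

Shared (l₁,l₂,l₃)=(2,6,6): N and (l;000)² cancel in I_A²/I_B².
A: Δ = 2!·2!·10!/15! = 1/90090; Racah Σ t=2..2: t=2:+1/322560 = 1/322560; ⇒ 3j(2 6 6; -2 -2 4)² = 18/1001, sgn +1
B: Δ = 2!·2!·10!/15! = 1/90090; Racah Σ t=0..1: t=0:+1/161280 t=1:−1/725760 = 1/207360; ⇒ 3j(2 6 6; 1 -4 3)² = 7/286, sgn -1
I_A²/I_B² = (18/1001)/(7/286) = 36/49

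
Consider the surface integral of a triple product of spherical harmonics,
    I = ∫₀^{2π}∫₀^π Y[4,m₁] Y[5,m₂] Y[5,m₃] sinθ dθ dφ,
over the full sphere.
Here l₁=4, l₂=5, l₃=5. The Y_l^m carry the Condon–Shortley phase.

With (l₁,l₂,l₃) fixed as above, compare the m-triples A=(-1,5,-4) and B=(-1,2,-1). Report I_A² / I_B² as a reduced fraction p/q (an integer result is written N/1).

Shared (l₁,l₂,l₃)=(4,5,5): N and (l;000)² cancel in I_A²/I_B².
A: Δ = 4!·4!·6!/15! = 1/3153150; Racah Σ t=4..4: t=4:+1/103680 = 1/103680; ⇒ 3j(4 5 5; -1 5 -4)² = 4/143, sgn -1
B: Δ = 4!·4!·6!/15! = 1/3153150; Racah Σ t=1..4: t=1:−1/103680 t=2:+1/2880 t=3:−1/1152 t=4:+1/5184 = -7/20736; ⇒ 3j(4 5 5; -1 2 -1)² = 35/2574, sgn -1
I_A²/I_B² = (4/143)/(35/2574) = 72/35

72/35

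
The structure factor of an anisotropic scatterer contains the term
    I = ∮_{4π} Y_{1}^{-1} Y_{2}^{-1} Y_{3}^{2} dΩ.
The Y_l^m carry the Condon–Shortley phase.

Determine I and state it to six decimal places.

m-sum 0 ✓  L=6 even ✓  1≤3≤3 ✓
Π(2lᵢ+1) = 3×5×7 = 105
triangle coeff Δ(1,2,3) = 1/105
Σ_t [0,0]: t=0:+1/4 = 1/4
(3j)²=3/35 [(1 2 3; 0 0 0)], sign=-1
Σ_t [0,0]: t=0:+1/12 = 1/12
(3j)²=2/21 [(1 2 3; -1 -1 2)], sign=-1
⇒ 4πI² = 6/7
I = (+1)√(6/7/(4π)) = 0.26116903

0.261169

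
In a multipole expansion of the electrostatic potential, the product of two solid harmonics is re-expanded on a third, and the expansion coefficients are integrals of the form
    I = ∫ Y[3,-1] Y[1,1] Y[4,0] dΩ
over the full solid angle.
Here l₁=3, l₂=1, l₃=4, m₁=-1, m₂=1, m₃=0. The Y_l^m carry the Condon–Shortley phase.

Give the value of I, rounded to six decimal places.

0.150786

m-sum 0 ✓  L=8 even ✓  2≤4≤4 ✓
Π(2lᵢ+1) = 7×3×9 = 189
triangle coeff Δ(3,1,4) = 1/252
Σ_t [0,0]: t=0:+1/36 = 1/36
(3j)²=4/63 [(3 1 4; 0 0 0)], sign=+1
Σ_t [0,0]: t=0:+1/96 = 1/96
(3j)²=1/42 [(3 1 4; -1 1 0)], sign=+1
⇒ 4πI² = 2/7
I = (+1)√(2/7/(4π)) = 0.15078601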